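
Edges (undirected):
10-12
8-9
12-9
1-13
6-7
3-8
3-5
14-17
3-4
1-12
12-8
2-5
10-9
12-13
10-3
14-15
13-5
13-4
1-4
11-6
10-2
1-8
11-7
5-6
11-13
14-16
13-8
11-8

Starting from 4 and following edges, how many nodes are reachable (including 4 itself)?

BFS from 4 visits: 4, 1, 3, 13, 8, 12, 5, 10, 11, 9, 2, 6, 7
Reachable nodes: 13 of 17 total.

13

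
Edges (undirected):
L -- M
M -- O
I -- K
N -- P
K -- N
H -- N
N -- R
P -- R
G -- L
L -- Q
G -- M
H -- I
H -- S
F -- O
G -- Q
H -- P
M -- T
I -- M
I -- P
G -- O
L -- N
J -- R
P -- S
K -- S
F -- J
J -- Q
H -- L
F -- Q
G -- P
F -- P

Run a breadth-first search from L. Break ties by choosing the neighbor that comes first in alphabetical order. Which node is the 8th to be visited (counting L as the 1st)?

P

Visit L; enqueue G, H, M, N, Q → queue [G, H, M, N, Q]
Visit G; enqueue O, P → queue [H, M, N, Q, O, P]
Visit H; enqueue I, S → queue [M, N, Q, O, P, I, S]
Visit M; enqueue T → queue [N, Q, O, P, I, S, T]
Visit N; enqueue K, R → queue [Q, O, P, I, S, T, K, R]
Visit Q; enqueue F, J → queue [O, P, I, S, T, K, R, F, J]
Visit O → queue [P, I, S, T, K, R, F, J]
Visit P → queue [I, S, T, K, R, F, J]
Visit I → queue [S, T, K, R, F, J]
Visit S → queue [T, K, R, F, J]
Visit T → queue [K, R, F, J]
Visit K → queue [R, F, J]
Visit R → queue [F, J]
Visit F → queue [J]
Visit J → queue []

Visit order: L, G, H, M, N, Q, O, P, I, S, T, K, R, F, J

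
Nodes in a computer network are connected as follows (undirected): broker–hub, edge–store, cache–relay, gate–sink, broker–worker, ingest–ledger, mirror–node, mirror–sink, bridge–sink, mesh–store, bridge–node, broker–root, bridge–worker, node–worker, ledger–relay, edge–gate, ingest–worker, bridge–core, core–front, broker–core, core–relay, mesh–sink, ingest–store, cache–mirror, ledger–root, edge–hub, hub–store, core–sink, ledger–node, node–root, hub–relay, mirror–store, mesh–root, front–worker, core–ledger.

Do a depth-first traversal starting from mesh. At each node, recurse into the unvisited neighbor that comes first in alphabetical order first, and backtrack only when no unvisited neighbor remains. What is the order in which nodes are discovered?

mesh → root → broker → core → bridge → node → ledger → ingest → store → edge → gate → sink → mirror → cache → relay → hub → worker → front

Visit mesh
mesh → root
root → broker
broker → core
core → bridge
bridge → node
node → ledger
ledger → ingest
ingest → store
store → edge
edge → gate
gate → sink
sink → mirror
mirror → cache
cache → relay
relay → hub
ingest → worker
worker → front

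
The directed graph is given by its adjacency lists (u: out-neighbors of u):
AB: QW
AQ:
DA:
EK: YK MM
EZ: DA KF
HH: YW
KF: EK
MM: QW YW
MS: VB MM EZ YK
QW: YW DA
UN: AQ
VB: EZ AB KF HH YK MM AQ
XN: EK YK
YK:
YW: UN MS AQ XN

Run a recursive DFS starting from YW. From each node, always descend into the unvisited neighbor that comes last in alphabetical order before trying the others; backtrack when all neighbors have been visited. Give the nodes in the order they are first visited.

YW, XN, YK, EK, MM, QW, DA, UN, AQ, MS, VB, KF, HH, EZ, AB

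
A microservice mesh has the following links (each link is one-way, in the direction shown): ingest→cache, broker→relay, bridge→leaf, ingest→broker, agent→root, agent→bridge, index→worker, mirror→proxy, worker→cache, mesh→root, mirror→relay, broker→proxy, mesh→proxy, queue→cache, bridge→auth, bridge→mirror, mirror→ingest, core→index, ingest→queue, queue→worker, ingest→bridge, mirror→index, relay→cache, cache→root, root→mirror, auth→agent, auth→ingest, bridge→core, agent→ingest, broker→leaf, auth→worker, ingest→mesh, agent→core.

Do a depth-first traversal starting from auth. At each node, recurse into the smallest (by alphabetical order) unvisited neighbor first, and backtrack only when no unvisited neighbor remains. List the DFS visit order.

auth, agent, bridge, core, index, worker, cache, root, mirror, ingest, broker, leaf, proxy, relay, mesh, queue

Visit auth
auth → agent
agent → bridge
bridge → core
core → index
index → worker
worker → cache
cache → root
root → mirror
mirror → ingest
ingest → broker
broker → leaf
broker → proxy
broker → relay
ingest → mesh
ingest → queue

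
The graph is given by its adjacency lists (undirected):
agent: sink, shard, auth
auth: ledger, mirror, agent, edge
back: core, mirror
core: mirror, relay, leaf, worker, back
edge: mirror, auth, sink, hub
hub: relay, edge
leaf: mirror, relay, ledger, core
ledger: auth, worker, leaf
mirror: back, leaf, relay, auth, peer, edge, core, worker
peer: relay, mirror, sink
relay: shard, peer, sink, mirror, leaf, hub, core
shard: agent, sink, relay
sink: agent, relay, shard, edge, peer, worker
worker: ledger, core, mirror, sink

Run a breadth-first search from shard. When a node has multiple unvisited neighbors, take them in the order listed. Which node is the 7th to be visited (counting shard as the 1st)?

peer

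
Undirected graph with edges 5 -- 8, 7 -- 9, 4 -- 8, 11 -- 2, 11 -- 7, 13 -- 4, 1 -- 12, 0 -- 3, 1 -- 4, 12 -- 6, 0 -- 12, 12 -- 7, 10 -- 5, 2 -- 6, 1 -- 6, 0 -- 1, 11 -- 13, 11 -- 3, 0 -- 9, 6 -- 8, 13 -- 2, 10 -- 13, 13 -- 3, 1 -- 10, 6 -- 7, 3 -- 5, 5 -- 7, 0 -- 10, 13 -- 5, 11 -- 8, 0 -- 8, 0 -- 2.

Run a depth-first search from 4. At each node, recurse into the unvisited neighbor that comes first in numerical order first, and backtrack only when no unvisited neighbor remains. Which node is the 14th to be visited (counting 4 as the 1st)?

Visit 4
4 → 1
1 → 0
0 → 2
2 → 6
6 → 7
7 → 5
5 → 3
3 → 11
11 → 8
11 → 13
13 → 10
7 → 9
7 → 12

Visit order: 4, 1, 0, 2, 6, 7, 5, 3, 11, 8, 13, 10, 9, 12

12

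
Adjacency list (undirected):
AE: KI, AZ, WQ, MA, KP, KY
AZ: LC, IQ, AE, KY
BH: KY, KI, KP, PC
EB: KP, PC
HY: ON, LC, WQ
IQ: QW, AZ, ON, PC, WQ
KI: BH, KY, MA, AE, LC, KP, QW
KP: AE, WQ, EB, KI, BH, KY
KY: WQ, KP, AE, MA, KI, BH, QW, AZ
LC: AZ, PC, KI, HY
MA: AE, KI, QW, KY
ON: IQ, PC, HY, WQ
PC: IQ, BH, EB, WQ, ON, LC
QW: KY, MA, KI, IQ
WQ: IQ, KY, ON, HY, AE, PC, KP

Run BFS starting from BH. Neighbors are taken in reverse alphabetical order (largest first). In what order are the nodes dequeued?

Visit BH; enqueue PC, KY, KP, KI → queue [PC, KY, KP, KI]
Visit PC; enqueue WQ, ON, LC, IQ, EB → queue [KY, KP, KI, WQ, ON, LC, IQ, EB]
Visit KY; enqueue QW, MA, AZ, AE → queue [KP, KI, WQ, ON, LC, IQ, EB, QW, MA, AZ, AE]
Visit KP → queue [KI, WQ, ON, LC, IQ, EB, QW, MA, AZ, AE]
Visit KI → queue [WQ, ON, LC, IQ, EB, QW, MA, AZ, AE]
Visit WQ; enqueue HY → queue [ON, LC, IQ, EB, QW, MA, AZ, AE, HY]
Visit ON → queue [LC, IQ, EB, QW, MA, AZ, AE, HY]
Visit LC → queue [IQ, EB, QW, MA, AZ, AE, HY]
Visit IQ → queue [EB, QW, MA, AZ, AE, HY]
Visit EB → queue [QW, MA, AZ, AE, HY]
Visit QW → queue [MA, AZ, AE, HY]
Visit MA → queue [AZ, AE, HY]
Visit AZ → queue [AE, HY]
Visit AE → queue [HY]
Visit HY → queue []

BH, PC, KY, KP, KI, WQ, ON, LC, IQ, EB, QW, MA, AZ, AE, HY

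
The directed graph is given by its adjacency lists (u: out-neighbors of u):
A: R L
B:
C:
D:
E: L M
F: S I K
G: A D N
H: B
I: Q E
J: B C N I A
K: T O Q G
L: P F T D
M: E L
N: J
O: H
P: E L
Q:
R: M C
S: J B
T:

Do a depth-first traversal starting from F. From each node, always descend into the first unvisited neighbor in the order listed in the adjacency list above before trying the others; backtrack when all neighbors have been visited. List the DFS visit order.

F -> S -> J -> B -> C -> N -> I -> Q -> E -> L -> P -> T -> D -> M -> A -> R -> K -> O -> H -> G

Visit F
F → S
S → J
J → B
J → C
J → N
J → I
I → Q
I → E
E → L
L → P
L → T
L → D
E → M
J → A
A → R
F → K
K → O
O → H
K → G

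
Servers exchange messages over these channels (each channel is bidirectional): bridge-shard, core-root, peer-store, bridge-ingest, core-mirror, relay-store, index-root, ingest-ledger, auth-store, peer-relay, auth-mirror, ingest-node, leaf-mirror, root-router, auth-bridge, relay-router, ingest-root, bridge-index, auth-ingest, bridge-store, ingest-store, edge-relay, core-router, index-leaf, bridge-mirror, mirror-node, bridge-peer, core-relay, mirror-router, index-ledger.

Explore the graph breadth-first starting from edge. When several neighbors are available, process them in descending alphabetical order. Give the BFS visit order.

Visit edge; enqueue relay → queue [relay]
Visit relay; enqueue store, router, peer, core → queue [store, router, peer, core]
Visit store; enqueue ingest, bridge, auth → queue [router, peer, core, ingest, bridge, auth]
Visit router; enqueue root, mirror → queue [peer, core, ingest, bridge, auth, root, mirror]
Visit peer → queue [core, ingest, bridge, auth, root, mirror]
Visit core → queue [ingest, bridge, auth, root, mirror]
Visit ingest; enqueue node, ledger → queue [bridge, auth, root, mirror, node, ledger]
Visit bridge; enqueue shard, index → queue [auth, root, mirror, node, ledger, shard, index]
Visit auth → queue [root, mirror, node, ledger, shard, index]
Visit root → queue [mirror, node, ledger, shard, index]
Visit mirror; enqueue leaf → queue [node, ledger, shard, index, leaf]
Visit node → queue [ledger, shard, index, leaf]
Visit ledger → queue [shard, index, leaf]
Visit shard → queue [index, leaf]
Visit index → queue [leaf]
Visit leaf → queue []

edge, relay, store, router, peer, core, ingest, bridge, auth, root, mirror, node, ledger, shard, index, leaf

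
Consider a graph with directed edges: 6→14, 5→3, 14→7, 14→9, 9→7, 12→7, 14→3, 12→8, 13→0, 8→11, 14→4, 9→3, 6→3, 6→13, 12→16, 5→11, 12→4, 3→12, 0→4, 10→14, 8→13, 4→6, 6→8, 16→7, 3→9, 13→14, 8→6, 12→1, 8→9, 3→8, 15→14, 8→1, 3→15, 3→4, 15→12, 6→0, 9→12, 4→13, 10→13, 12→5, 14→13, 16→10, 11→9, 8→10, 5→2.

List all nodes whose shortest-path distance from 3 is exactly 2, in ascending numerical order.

1, 5, 6, 7, 10, 11, 13, 14, 16

Level 0: 3
Level 1: 4, 8, 9, 12, 15
Level 2: 1, 5, 6, 7, 10, 11, 13, 14, 16
Level 3: 0, 2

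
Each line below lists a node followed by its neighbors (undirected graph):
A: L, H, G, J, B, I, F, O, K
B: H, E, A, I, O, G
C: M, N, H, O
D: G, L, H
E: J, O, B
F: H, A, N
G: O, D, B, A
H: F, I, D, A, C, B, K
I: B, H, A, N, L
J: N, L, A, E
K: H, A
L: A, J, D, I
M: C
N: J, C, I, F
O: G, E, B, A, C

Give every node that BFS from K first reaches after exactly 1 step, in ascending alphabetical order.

Level 0: K
Level 1: A, H
Level 2: B, C, D, F, G, I, J, L, O
Level 3: E, M, N

A, H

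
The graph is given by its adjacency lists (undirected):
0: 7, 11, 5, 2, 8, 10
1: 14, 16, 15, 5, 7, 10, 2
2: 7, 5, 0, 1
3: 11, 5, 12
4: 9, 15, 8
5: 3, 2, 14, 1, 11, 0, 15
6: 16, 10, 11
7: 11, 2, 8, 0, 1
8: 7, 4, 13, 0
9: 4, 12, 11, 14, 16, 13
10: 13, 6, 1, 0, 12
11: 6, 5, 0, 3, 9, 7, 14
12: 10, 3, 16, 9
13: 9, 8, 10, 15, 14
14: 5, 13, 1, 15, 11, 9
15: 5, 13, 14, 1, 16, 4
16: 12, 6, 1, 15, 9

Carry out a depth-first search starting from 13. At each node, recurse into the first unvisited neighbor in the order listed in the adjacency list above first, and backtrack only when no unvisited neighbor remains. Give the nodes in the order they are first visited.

13, 9, 4, 15, 5, 3, 11, 6, 16, 12, 10, 1, 14, 7, 2, 0, 8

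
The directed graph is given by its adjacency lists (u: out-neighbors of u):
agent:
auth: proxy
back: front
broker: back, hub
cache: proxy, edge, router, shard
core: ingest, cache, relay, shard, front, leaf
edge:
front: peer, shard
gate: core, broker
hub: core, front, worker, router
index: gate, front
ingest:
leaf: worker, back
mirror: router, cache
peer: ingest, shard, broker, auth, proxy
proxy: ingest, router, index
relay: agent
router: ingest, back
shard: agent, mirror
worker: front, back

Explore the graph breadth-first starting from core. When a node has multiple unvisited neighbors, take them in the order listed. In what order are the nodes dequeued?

Visit core; enqueue ingest, cache, relay, shard, front, leaf → queue [ingest, cache, relay, shard, front, leaf]
Visit ingest → queue [cache, relay, shard, front, leaf]
Visit cache; enqueue proxy, edge, router → queue [relay, shard, front, leaf, proxy, edge, router]
Visit relay; enqueue agent → queue [shard, front, leaf, proxy, edge, router, agent]
Visit shard; enqueue mirror → queue [front, leaf, proxy, edge, router, agent, mirror]
Visit front; enqueue peer → queue [leaf, proxy, edge, router, agent, mirror, peer]
Visit leaf; enqueue worker, back → queue [proxy, edge, router, agent, mirror, peer, worker, back]
Visit proxy; enqueue index → queue [edge, router, agent, mirror, peer, worker, back, index]
Visit edge → queue [router, agent, mirror, peer, worker, back, index]
Visit router → queue [agent, mirror, peer, worker, back, index]
Visit agent → queue [mirror, peer, worker, back, index]
Visit mirror → queue [peer, worker, back, index]
Visit peer; enqueue broker, auth → queue [worker, back, index, broker, auth]
Visit worker → queue [back, index, broker, auth]
Visit back → queue [index, broker, auth]
Visit index; enqueue gate → queue [broker, auth, gate]
Visit broker; enqueue hub → queue [auth, gate, hub]
Visit auth → queue [gate, hub]
Visit gate → queue [hub]
Visit hub → queue []

core, ingest, cache, relay, shard, front, leaf, proxy, edge, router, agent, mirror, peer, worker, back, index, broker, auth, gate, hub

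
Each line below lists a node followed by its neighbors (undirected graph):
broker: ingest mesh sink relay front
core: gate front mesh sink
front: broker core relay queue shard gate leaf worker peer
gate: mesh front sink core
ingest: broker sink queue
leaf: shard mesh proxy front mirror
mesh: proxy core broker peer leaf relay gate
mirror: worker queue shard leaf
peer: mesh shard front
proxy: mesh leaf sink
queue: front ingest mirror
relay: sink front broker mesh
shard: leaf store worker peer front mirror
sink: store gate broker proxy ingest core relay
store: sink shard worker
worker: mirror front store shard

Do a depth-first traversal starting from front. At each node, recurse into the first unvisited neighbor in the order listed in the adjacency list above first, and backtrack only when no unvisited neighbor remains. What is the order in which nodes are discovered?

Visit front
front → broker
broker → ingest
ingest → sink
sink → store
store → shard
shard → leaf
leaf → mesh
mesh → proxy
mesh → core
core → gate
mesh → peer
mesh → relay
leaf → mirror
mirror → worker
mirror → queue

front, broker, ingest, sink, store, shard, leaf, mesh, proxy, core, gate, peer, relay, mirror, worker, queue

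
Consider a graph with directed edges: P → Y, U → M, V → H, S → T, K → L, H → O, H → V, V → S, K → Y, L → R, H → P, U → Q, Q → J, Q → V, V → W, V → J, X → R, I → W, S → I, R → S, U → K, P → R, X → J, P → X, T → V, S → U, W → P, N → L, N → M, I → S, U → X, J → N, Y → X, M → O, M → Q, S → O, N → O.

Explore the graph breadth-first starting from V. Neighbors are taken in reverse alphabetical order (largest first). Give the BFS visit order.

Visit V; enqueue W, S, J, H → queue [W, S, J, H]
Visit W; enqueue P → queue [S, J, H, P]
Visit S; enqueue U, T, O, I → queue [J, H, P, U, T, O, I]
Visit J; enqueue N → queue [H, P, U, T, O, I, N]
Visit H → queue [P, U, T, O, I, N]
Visit P; enqueue Y, X, R → queue [U, T, O, I, N, Y, X, R]
Visit U; enqueue Q, M, K → queue [T, O, I, N, Y, X, R, Q, M, K]
Visit T → queue [O, I, N, Y, X, R, Q, M, K]
Visit O → queue [I, N, Y, X, R, Q, M, K]
Visit I → queue [N, Y, X, R, Q, M, K]
Visit N; enqueue L → queue [Y, X, R, Q, M, K, L]
Visit Y → queue [X, R, Q, M, K, L]
Visit X → queue [R, Q, M, K, L]
Visit R → queue [Q, M, K, L]
Visit Q → queue [M, K, L]
Visit M → queue [K, L]
Visit K → queue [L]
Visit L → queue []

V, W, S, J, H, P, U, T, O, I, N, Y, X, R, Q, M, K, L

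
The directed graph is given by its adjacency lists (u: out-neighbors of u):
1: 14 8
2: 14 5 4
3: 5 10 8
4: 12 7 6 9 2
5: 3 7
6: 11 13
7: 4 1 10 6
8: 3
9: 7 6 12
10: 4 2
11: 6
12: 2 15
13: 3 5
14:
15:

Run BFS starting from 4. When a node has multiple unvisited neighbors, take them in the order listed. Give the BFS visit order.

Visit 4; enqueue 12, 7, 6, 9, 2 → queue [12, 7, 6, 9, 2]
Visit 12; enqueue 15 → queue [7, 6, 9, 2, 15]
Visit 7; enqueue 1, 10 → queue [6, 9, 2, 15, 1, 10]
Visit 6; enqueue 11, 13 → queue [9, 2, 15, 1, 10, 11, 13]
Visit 9 → queue [2, 15, 1, 10, 11, 13]
Visit 2; enqueue 14, 5 → queue [15, 1, 10, 11, 13, 14, 5]
Visit 15 → queue [1, 10, 11, 13, 14, 5]
Visit 1; enqueue 8 → queue [10, 11, 13, 14, 5, 8]
Visit 10 → queue [11, 13, 14, 5, 8]
Visit 11 → queue [13, 14, 5, 8]
Visit 13; enqueue 3 → queue [14, 5, 8, 3]
Visit 14 → queue [5, 8, 3]
Visit 5 → queue [8, 3]
Visit 8 → queue [3]
Visit 3 → queue []

4 → 12 → 7 → 6 → 9 → 2 → 15 → 1 → 10 → 11 → 13 → 14 → 5 → 8 → 3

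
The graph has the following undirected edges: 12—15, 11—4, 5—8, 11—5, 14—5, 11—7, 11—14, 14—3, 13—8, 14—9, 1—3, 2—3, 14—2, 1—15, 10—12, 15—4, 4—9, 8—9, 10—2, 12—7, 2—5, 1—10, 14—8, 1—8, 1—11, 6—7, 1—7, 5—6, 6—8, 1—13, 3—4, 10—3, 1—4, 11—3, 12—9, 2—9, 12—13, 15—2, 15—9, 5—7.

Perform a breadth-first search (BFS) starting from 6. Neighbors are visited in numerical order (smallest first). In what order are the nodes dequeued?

6 5 7 8 2 11 14 1 12 9 13 3 10 15 4

Visit 6; enqueue 5, 7, 8 → queue [5, 7, 8]
Visit 5; enqueue 2, 11, 14 → queue [7, 8, 2, 11, 14]
Visit 7; enqueue 1, 12 → queue [8, 2, 11, 14, 1, 12]
Visit 8; enqueue 9, 13 → queue [2, 11, 14, 1, 12, 9, 13]
Visit 2; enqueue 3, 10, 15 → queue [11, 14, 1, 12, 9, 13, 3, 10, 15]
Visit 11; enqueue 4 → queue [14, 1, 12, 9, 13, 3, 10, 15, 4]
Visit 14 → queue [1, 12, 9, 13, 3, 10, 15, 4]
Visit 1 → queue [12, 9, 13, 3, 10, 15, 4]
Visit 12 → queue [9, 13, 3, 10, 15, 4]
Visit 9 → queue [13, 3, 10, 15, 4]
Visit 13 → queue [3, 10, 15, 4]
Visit 3 → queue [10, 15, 4]
Visit 10 → queue [15, 4]
Visit 15 → queue [4]
Visit 4 → queue []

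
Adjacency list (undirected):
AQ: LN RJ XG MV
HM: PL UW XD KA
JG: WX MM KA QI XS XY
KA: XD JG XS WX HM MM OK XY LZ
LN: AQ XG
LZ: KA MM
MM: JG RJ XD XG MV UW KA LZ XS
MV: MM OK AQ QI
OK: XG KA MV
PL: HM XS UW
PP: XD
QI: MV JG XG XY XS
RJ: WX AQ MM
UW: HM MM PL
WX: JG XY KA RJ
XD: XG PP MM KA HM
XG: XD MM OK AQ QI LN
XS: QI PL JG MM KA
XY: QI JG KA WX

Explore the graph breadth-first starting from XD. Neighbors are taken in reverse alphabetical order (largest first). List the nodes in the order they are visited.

Visit XD; enqueue XG, PP, MM, KA, HM → queue [XG, PP, MM, KA, HM]
Visit XG; enqueue QI, OK, LN, AQ → queue [PP, MM, KA, HM, QI, OK, LN, AQ]
Visit PP → queue [MM, KA, HM, QI, OK, LN, AQ]
Visit MM; enqueue XS, UW, RJ, MV, LZ, JG → queue [KA, HM, QI, OK, LN, AQ, XS, UW, RJ, MV, LZ, JG]
Visit KA; enqueue XY, WX → queue [HM, QI, OK, LN, AQ, XS, UW, RJ, MV, LZ, JG, XY, WX]
Visit HM; enqueue PL → queue [QI, OK, LN, AQ, XS, UW, RJ, MV, LZ, JG, XY, WX, PL]
Visit QI → queue [OK, LN, AQ, XS, UW, RJ, MV, LZ, JG, XY, WX, PL]
Visit OK → queue [LN, AQ, XS, UW, RJ, MV, LZ, JG, XY, WX, PL]
Visit LN → queue [AQ, XS, UW, RJ, MV, LZ, JG, XY, WX, PL]
Visit AQ → queue [XS, UW, RJ, MV, LZ, JG, XY, WX, PL]
Visit XS → queue [UW, RJ, MV, LZ, JG, XY, WX, PL]
Visit UW → queue [RJ, MV, LZ, JG, XY, WX, PL]
Visit RJ → queue [MV, LZ, JG, XY, WX, PL]
Visit MV → queue [LZ, JG, XY, WX, PL]
Visit LZ → queue [JG, XY, WX, PL]
Visit JG → queue [XY, WX, PL]
Visit XY → queue [WX, PL]
Visit WX → queue [PL]
Visit PL → queue []

XD, XG, PP, MM, KA, HM, QI, OK, LN, AQ, XS, UW, RJ, MV, LZ, JG, XY, WX, PL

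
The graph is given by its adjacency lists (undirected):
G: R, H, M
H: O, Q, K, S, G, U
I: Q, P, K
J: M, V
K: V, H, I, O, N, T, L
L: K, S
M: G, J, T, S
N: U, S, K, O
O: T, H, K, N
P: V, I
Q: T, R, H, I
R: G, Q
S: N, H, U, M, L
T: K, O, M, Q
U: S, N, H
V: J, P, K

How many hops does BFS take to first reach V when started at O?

Level 0: O
Level 1: H, K, N, T
Level 2: G, I, L, M, Q, S, U, V
Level 3: J, P, R
V first appears at level 2.

2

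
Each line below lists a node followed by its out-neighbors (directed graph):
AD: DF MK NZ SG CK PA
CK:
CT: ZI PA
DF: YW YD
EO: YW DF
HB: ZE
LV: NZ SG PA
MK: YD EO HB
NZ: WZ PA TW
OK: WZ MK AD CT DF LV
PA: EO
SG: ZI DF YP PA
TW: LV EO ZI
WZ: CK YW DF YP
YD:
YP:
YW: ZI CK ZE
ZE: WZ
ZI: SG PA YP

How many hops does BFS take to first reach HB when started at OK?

2

Level 0: OK
Level 1: AD, CT, DF, LV, MK, WZ
Level 2: CK, EO, HB, NZ, PA, SG, YD, YP, YW, ZI
Level 3: TW, ZE
HB first appears at level 2.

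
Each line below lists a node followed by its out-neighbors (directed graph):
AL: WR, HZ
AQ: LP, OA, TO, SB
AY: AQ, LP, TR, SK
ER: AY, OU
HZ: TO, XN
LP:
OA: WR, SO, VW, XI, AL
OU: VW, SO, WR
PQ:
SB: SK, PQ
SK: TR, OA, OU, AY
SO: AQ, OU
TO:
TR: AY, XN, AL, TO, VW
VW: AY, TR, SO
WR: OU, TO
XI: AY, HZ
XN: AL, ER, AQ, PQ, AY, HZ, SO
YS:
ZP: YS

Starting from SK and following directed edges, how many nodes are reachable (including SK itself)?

BFS from SK visits: SK, TR, OU, OA, AY, XN, VW, TO, AL, WR, SO, XI, LP, AQ, PQ, HZ, ER, SB
Reachable nodes: 18 of 20 total.

18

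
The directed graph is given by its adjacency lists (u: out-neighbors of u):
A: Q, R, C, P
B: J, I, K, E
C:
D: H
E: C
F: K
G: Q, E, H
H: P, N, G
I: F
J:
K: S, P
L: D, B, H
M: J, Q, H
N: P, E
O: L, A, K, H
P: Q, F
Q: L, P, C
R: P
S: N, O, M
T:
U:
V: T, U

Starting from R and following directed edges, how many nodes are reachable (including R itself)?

19

BFS from R visits: R, P, Q, F, L, C, K, D, B, H, S, J, I, E, N, G, O, M, A
Reachable nodes: 19 of 22 total.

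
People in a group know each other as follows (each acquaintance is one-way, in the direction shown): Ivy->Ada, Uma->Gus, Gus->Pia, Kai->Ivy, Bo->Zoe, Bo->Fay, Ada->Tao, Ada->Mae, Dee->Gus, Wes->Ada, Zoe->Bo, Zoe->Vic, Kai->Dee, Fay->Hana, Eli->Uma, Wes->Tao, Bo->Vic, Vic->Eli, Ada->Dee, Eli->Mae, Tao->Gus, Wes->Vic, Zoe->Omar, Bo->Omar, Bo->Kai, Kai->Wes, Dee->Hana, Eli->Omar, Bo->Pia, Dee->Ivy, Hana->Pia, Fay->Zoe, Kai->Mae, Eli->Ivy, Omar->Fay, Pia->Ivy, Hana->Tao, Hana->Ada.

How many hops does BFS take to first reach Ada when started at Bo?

3

Level 0: Bo
Level 1: Fay, Kai, Omar, Pia, Vic, Zoe
Level 2: Dee, Eli, Hana, Ivy, Mae, Wes
Level 3: Ada, Gus, Tao, Uma
Ada first appears at level 3.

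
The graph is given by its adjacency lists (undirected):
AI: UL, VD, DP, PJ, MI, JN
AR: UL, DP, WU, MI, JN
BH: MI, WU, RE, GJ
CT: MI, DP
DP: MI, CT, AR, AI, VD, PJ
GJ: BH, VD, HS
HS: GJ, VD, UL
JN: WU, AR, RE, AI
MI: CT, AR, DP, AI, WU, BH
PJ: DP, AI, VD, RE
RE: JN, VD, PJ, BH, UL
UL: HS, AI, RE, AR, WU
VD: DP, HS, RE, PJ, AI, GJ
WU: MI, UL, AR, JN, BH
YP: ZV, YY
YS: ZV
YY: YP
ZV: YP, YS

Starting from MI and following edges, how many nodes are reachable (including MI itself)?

BFS from MI visits: MI, CT, AR, DP, AI, WU, BH, UL, JN, VD, PJ, RE, GJ, HS
Reachable nodes: 14 of 18 total.

14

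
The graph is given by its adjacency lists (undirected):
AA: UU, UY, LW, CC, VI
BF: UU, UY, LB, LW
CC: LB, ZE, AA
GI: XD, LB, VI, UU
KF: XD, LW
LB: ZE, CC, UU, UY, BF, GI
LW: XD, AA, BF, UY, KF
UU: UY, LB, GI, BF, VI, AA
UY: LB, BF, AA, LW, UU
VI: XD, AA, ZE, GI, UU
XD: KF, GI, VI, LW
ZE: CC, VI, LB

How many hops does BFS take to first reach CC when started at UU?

Level 0: UU
Level 1: AA, BF, GI, LB, UY, VI
Level 2: CC, LW, XD, ZE
Level 3: KF
CC first appears at level 2.

2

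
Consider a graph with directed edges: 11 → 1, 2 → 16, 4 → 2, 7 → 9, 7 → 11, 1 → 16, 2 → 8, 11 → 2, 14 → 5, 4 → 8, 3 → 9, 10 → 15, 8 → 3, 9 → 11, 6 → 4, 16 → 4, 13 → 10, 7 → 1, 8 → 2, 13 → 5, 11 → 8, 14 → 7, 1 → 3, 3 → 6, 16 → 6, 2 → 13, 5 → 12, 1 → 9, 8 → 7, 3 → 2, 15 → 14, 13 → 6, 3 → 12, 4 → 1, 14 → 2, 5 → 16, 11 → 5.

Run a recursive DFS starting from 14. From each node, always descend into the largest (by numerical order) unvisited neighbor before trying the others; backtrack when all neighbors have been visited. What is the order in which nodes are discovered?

Visit 14
14 → 7
7 → 11
11 → 8
8 → 3
3 → 12
3 → 9
3 → 6
6 → 4
4 → 2
2 → 16
2 → 13
13 → 10
10 → 15
13 → 5
4 → 1

14 -> 7 -> 11 -> 8 -> 3 -> 12 -> 9 -> 6 -> 4 -> 2 -> 16 -> 13 -> 10 -> 15 -> 5 -> 1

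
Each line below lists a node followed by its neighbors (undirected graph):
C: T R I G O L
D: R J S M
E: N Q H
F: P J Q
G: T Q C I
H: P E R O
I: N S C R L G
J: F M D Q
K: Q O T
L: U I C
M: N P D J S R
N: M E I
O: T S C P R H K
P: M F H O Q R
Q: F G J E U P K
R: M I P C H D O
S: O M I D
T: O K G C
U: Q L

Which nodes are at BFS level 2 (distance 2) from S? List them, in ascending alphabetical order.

Level 0: S
Level 1: D, I, M, O
Level 2: C, G, H, J, K, L, N, P, R, T
Level 3: E, F, Q, U

C, G, H, J, K, L, N, P, R, T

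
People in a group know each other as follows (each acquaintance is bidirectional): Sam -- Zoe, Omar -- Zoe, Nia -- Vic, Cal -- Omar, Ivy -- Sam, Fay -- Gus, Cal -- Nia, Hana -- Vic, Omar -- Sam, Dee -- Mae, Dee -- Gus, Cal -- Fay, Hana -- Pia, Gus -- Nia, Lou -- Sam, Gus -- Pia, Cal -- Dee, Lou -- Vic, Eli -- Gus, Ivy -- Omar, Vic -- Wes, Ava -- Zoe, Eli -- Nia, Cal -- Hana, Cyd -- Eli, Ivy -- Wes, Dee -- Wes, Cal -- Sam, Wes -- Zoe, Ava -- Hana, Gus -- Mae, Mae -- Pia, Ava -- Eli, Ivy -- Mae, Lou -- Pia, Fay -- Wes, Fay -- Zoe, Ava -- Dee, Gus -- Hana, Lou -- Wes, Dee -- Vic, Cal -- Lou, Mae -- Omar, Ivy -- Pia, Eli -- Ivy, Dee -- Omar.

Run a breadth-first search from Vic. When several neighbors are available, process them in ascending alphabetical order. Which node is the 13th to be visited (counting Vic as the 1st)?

Sam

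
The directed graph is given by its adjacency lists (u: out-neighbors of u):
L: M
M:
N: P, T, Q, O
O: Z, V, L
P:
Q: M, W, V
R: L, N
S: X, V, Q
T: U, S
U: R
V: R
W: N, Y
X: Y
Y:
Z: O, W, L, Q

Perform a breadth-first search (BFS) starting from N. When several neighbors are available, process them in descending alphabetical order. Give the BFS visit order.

Visit N; enqueue T, Q, P, O → queue [T, Q, P, O]
Visit T; enqueue U, S → queue [Q, P, O, U, S]
Visit Q; enqueue W, V, M → queue [P, O, U, S, W, V, M]
Visit P → queue [O, U, S, W, V, M]
Visit O; enqueue Z, L → queue [U, S, W, V, M, Z, L]
Visit U; enqueue R → queue [S, W, V, M, Z, L, R]
Visit S; enqueue X → queue [W, V, M, Z, L, R, X]
Visit W; enqueue Y → queue [V, M, Z, L, R, X, Y]
Visit V → queue [M, Z, L, R, X, Y]
Visit M → queue [Z, L, R, X, Y]
Visit Z → queue [L, R, X, Y]
Visit L → queue [R, X, Y]
Visit R → queue [X, Y]
Visit X → queue [Y]
Visit Y → queue []

N, T, Q, P, O, U, S, W, V, M, Z, L, R, X, Y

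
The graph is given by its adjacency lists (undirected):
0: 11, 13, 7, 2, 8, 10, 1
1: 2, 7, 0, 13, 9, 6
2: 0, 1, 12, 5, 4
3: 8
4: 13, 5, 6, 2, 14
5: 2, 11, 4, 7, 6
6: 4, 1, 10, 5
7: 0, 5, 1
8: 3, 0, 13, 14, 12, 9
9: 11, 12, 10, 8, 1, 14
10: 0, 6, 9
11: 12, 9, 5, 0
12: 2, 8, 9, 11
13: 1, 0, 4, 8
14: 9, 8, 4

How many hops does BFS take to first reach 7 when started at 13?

2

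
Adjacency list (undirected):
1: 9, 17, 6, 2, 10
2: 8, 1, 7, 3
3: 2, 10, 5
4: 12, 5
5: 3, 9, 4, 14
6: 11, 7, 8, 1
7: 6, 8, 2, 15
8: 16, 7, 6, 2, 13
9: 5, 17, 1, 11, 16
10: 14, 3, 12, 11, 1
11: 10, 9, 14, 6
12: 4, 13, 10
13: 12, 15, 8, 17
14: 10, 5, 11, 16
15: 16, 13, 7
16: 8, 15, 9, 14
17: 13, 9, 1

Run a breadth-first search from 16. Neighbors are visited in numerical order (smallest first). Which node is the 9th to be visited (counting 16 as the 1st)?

13

Visit 16; enqueue 8, 9, 14, 15 → queue [8, 9, 14, 15]
Visit 8; enqueue 2, 6, 7, 13 → queue [9, 14, 15, 2, 6, 7, 13]
Visit 9; enqueue 1, 5, 11, 17 → queue [14, 15, 2, 6, 7, 13, 1, 5, 11, 17]
Visit 14; enqueue 10 → queue [15, 2, 6, 7, 13, 1, 5, 11, 17, 10]
Visit 15 → queue [2, 6, 7, 13, 1, 5, 11, 17, 10]
Visit 2; enqueue 3 → queue [6, 7, 13, 1, 5, 11, 17, 10, 3]
Visit 6 → queue [7, 13, 1, 5, 11, 17, 10, 3]
Visit 7 → queue [13, 1, 5, 11, 17, 10, 3]
Visit 13; enqueue 12 → queue [1, 5, 11, 17, 10, 3, 12]
Visit 1 → queue [5, 11, 17, 10, 3, 12]
Visit 5; enqueue 4 → queue [11, 17, 10, 3, 12, 4]
Visit 11 → queue [17, 10, 3, 12, 4]
Visit 17 → queue [10, 3, 12, 4]
Visit 10 → queue [3, 12, 4]
Visit 3 → queue [12, 4]
Visit 12 → queue [4]
Visit 4 → queue []

Visit order: 16, 8, 9, 14, 15, 2, 6, 7, 13, 1, 5, 11, 17, 10, 3, 12, 4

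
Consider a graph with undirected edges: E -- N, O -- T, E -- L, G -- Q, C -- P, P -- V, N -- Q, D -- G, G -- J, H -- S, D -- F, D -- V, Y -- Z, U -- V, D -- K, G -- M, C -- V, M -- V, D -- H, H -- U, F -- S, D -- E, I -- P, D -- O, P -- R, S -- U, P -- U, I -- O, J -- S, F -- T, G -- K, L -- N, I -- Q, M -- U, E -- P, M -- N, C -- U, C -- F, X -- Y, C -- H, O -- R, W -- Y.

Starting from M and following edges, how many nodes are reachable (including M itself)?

20

BFS from M visits: M, G, N, U, V, D, J, K, Q, E, L, C, H, P, S, F, O, I, R, T
Reachable nodes: 20 of 24 total.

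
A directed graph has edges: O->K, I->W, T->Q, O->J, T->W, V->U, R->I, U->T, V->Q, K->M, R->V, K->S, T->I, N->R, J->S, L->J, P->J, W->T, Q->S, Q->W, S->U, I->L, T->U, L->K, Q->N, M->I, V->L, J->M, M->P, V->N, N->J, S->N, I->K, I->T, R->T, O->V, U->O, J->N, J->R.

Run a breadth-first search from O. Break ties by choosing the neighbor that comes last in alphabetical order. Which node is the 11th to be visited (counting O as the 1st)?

Visit O; enqueue V, K, J → queue [V, K, J]
Visit V; enqueue U, Q, N, L → queue [K, J, U, Q, N, L]
Visit K; enqueue S, M → queue [J, U, Q, N, L, S, M]
Visit J; enqueue R → queue [U, Q, N, L, S, M, R]
Visit U; enqueue T → queue [Q, N, L, S, M, R, T]
Visit Q; enqueue W → queue [N, L, S, M, R, T, W]
Visit N → queue [L, S, M, R, T, W]
Visit L → queue [S, M, R, T, W]
Visit S → queue [M, R, T, W]
Visit M; enqueue P, I → queue [R, T, W, P, I]
Visit R → queue [T, W, P, I]
Visit T → queue [W, P, I]
Visit W → queue [P, I]
Visit P → queue [I]
Visit I → queue []

Visit order: O, V, K, J, U, Q, N, L, S, M, R, T, W, P, I

R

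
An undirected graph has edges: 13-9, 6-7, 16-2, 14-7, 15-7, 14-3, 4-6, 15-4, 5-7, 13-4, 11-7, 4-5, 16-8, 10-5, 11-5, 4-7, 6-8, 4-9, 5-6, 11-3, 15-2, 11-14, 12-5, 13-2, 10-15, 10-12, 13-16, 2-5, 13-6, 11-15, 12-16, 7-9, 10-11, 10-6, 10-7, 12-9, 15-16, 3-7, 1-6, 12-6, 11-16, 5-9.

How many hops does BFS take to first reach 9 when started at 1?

Level 0: 1
Level 1: 6
Level 2: 4, 5, 7, 8, 10, 12, 13
Level 3: 2, 3, 9, 11, 14, 15, 16
9 first appears at level 3.

3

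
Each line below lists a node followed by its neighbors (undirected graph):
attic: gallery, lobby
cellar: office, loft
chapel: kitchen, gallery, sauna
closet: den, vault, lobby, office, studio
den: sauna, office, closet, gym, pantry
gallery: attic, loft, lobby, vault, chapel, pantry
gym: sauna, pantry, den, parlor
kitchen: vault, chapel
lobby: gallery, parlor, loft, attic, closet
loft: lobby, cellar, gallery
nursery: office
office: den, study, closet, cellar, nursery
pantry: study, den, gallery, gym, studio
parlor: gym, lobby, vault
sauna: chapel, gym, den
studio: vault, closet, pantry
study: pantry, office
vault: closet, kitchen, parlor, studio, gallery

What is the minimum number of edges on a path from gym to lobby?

2

Level 0: gym
Level 1: den, pantry, parlor, sauna
Level 2: chapel, closet, gallery, lobby, office, studio, study, vault
Level 3: attic, cellar, kitchen, loft, nursery
lobby first appears at level 2.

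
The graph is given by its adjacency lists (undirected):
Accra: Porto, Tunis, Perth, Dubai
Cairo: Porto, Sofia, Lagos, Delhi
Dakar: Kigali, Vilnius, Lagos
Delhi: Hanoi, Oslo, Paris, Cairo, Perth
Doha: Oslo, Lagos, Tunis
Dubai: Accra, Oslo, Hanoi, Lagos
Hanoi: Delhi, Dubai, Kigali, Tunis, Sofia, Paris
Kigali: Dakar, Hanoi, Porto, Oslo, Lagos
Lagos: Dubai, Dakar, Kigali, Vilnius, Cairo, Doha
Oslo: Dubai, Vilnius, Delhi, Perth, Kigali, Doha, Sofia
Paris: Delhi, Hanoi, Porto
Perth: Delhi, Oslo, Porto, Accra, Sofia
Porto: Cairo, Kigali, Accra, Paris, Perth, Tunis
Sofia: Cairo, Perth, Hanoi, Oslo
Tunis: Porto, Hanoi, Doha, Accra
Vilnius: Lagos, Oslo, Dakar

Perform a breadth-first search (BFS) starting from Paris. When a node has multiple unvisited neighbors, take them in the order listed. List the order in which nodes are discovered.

Visit Paris; enqueue Delhi, Hanoi, Porto → queue [Delhi, Hanoi, Porto]
Visit Delhi; enqueue Oslo, Cairo, Perth → queue [Hanoi, Porto, Oslo, Cairo, Perth]
Visit Hanoi; enqueue Dubai, Kigali, Tunis, Sofia → queue [Porto, Oslo, Cairo, Perth, Dubai, Kigali, Tunis, Sofia]
Visit Porto; enqueue Accra → queue [Oslo, Cairo, Perth, Dubai, Kigali, Tunis, Sofia, Accra]
Visit Oslo; enqueue Vilnius, Doha → queue [Cairo, Perth, Dubai, Kigali, Tunis, Sofia, Accra, Vilnius, Doha]
Visit Cairo; enqueue Lagos → queue [Perth, Dubai, Kigali, Tunis, Sofia, Accra, Vilnius, Doha, Lagos]
Visit Perth → queue [Dubai, Kigali, Tunis, Sofia, Accra, Vilnius, Doha, Lagos]
Visit Dubai → queue [Kigali, Tunis, Sofia, Accra, Vilnius, Doha, Lagos]
Visit Kigali; enqueue Dakar → queue [Tunis, Sofia, Accra, Vilnius, Doha, Lagos, Dakar]
Visit Tunis → queue [Sofia, Accra, Vilnius, Doha, Lagos, Dakar]
Visit Sofia → queue [Accra, Vilnius, Doha, Lagos, Dakar]
Visit Accra → queue [Vilnius, Doha, Lagos, Dakar]
Visit Vilnius → queue [Doha, Lagos, Dakar]
Visit Doha → queue [Lagos, Dakar]
Visit Lagos → queue [Dakar]
Visit Dakar → queue []

Paris Delhi Hanoi Porto Oslo Cairo Perth Dubai Kigali Tunis Sofia Accra Vilnius Doha Lagos Dakar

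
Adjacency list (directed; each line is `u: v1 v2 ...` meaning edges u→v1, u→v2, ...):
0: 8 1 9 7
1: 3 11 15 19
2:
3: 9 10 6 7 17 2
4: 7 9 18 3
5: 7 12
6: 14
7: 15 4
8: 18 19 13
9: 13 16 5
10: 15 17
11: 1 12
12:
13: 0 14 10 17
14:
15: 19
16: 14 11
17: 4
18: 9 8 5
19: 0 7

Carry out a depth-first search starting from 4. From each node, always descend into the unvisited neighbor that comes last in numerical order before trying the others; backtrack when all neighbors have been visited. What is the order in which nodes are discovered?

4 → 18 → 9 → 16 → 14 → 11 → 12 → 1 → 19 → 7 → 15 → 0 → 8 → 13 → 17 → 10 → 3 → 6 → 2 → 5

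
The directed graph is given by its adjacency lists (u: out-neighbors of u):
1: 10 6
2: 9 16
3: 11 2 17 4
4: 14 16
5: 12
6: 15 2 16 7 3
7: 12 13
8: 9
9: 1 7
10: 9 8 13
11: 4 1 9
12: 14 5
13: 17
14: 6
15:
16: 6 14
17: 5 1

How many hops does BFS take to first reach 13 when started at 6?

Level 0: 6
Level 1: 2, 3, 7, 15, 16
Level 2: 4, 9, 11, 12, 13, 14, 17
Level 3: 1, 5
Level 4: 10
Level 5: 8
13 first appears at level 2.

2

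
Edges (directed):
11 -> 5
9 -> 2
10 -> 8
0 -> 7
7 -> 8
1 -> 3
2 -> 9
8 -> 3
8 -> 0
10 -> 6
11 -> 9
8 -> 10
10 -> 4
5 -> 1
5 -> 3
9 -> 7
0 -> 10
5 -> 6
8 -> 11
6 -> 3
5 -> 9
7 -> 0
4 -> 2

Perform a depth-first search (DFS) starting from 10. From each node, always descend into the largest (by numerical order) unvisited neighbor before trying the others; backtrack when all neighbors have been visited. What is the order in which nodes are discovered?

10 → 8 → 11 → 9 → 7 → 0 → 2 → 5 → 6 → 3 → 1 → 4

Visit 10
10 → 8
8 → 11
11 → 9
9 → 7
7 → 0
9 → 2
11 → 5
5 → 6
6 → 3
5 → 1
10 → 4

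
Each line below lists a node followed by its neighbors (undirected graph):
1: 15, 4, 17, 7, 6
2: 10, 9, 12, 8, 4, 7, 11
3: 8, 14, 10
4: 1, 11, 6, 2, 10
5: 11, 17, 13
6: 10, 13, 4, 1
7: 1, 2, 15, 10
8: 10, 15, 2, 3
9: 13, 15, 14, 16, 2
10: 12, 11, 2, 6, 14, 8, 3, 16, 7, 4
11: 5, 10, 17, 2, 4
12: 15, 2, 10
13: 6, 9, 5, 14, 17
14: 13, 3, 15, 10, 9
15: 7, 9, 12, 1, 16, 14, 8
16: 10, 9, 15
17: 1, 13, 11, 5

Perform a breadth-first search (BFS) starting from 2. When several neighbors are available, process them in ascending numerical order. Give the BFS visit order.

2, 4, 7, 8, 9, 10, 11, 12, 1, 6, 15, 3, 13, 14, 16, 5, 17

Visit 2; enqueue 4, 7, 8, 9, 10, 11, 12 → queue [4, 7, 8, 9, 10, 11, 12]
Visit 4; enqueue 1, 6 → queue [7, 8, 9, 10, 11, 12, 1, 6]
Visit 7; enqueue 15 → queue [8, 9, 10, 11, 12, 1, 6, 15]
Visit 8; enqueue 3 → queue [9, 10, 11, 12, 1, 6, 15, 3]
Visit 9; enqueue 13, 14, 16 → queue [10, 11, 12, 1, 6, 15, 3, 13, 14, 16]
Visit 10 → queue [11, 12, 1, 6, 15, 3, 13, 14, 16]
Visit 11; enqueue 5, 17 → queue [12, 1, 6, 15, 3, 13, 14, 16, 5, 17]
Visit 12 → queue [1, 6, 15, 3, 13, 14, 16, 5, 17]
Visit 1 → queue [6, 15, 3, 13, 14, 16, 5, 17]
Visit 6 → queue [15, 3, 13, 14, 16, 5, 17]
Visit 15 → queue [3, 13, 14, 16, 5, 17]
Visit 3 → queue [13, 14, 16, 5, 17]
Visit 13 → queue [14, 16, 5, 17]
Visit 14 → queue [16, 5, 17]
Visit 16 → queue [5, 17]
Visit 5 → queue [17]
Visit 17 → queue []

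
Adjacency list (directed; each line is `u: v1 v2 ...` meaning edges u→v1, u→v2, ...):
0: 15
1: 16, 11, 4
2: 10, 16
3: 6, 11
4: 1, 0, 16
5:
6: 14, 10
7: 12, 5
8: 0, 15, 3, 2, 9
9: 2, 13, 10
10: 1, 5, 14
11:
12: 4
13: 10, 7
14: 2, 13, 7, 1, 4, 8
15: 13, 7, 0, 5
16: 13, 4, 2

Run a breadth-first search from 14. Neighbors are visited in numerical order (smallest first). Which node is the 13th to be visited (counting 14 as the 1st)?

12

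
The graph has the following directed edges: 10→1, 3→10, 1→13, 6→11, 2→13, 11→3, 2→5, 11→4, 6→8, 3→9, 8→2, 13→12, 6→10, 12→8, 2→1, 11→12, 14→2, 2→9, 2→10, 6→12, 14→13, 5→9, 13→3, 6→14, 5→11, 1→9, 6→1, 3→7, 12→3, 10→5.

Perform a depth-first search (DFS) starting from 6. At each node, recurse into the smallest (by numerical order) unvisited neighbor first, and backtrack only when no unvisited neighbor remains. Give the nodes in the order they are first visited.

Visit 6
6 → 1
1 → 9
1 → 13
13 → 3
3 → 7
3 → 10
10 → 5
5 → 11
11 → 4
11 → 12
12 → 8
8 → 2
6 → 14

6, 1, 9, 13, 3, 7, 10, 5, 11, 4, 12, 8, 2, 14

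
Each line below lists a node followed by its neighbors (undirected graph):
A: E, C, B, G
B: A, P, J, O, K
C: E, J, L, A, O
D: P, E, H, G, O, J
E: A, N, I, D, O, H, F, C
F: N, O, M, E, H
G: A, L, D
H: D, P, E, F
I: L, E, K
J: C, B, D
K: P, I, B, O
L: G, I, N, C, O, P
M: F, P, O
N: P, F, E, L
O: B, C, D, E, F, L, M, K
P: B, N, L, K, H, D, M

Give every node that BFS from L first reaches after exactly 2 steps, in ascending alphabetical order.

A, B, D, E, F, H, J, K, M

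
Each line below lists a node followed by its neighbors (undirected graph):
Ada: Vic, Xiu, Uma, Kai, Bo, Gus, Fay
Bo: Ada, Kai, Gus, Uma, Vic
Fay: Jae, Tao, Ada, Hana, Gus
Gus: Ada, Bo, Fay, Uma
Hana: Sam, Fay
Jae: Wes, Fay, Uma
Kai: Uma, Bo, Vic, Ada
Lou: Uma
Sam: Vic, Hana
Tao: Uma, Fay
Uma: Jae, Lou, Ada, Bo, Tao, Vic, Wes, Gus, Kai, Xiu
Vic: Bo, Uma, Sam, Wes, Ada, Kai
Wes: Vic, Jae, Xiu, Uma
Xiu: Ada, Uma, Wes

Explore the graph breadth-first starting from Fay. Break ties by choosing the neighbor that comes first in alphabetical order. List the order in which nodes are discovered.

Visit Fay; enqueue Ada, Gus, Hana, Jae, Tao → queue [Ada, Gus, Hana, Jae, Tao]
Visit Ada; enqueue Bo, Kai, Uma, Vic, Xiu → queue [Gus, Hana, Jae, Tao, Bo, Kai, Uma, Vic, Xiu]
Visit Gus → queue [Hana, Jae, Tao, Bo, Kai, Uma, Vic, Xiu]
Visit Hana; enqueue Sam → queue [Jae, Tao, Bo, Kai, Uma, Vic, Xiu, Sam]
Visit Jae; enqueue Wes → queue [Tao, Bo, Kai, Uma, Vic, Xiu, Sam, Wes]
Visit Tao → queue [Bo, Kai, Uma, Vic, Xiu, Sam, Wes]
Visit Bo → queue [Kai, Uma, Vic, Xiu, Sam, Wes]
Visit Kai → queue [Uma, Vic, Xiu, Sam, Wes]
Visit Uma; enqueue Lou → queue [Vic, Xiu, Sam, Wes, Lou]
Visit Vic → queue [Xiu, Sam, Wes, Lou]
Visit Xiu → queue [Sam, Wes, Lou]
Visit Sam → queue [Wes, Lou]
Visit Wes → queue [Lou]
Visit Lou → queue []

Fay → Ada → Gus → Hana → Jae → Tao → Bo → Kai → Uma → Vic → Xiu → Sam → Wes → Lou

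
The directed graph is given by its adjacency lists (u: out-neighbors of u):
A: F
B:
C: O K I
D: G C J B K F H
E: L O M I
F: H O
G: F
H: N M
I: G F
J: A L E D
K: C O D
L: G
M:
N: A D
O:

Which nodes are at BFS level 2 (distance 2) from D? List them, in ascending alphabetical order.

Level 0: D
Level 1: B, C, F, G, H, J, K
Level 2: A, E, I, L, M, N, O

A, E, I, L, M, N, O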